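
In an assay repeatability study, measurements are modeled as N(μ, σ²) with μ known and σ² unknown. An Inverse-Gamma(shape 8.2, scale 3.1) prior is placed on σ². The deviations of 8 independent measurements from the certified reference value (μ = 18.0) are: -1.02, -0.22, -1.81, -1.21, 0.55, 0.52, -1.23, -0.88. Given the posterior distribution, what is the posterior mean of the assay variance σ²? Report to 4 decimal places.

0.6647

With known mean μ and an Inverse-Gamma(α, β) prior on σ², the Normal likelihood is conjugate: posterior is Inv-Gamma(α + n/2, β + Σ(xᵢ−μ)²/2).
Σ(xᵢ−μ)² = (-1.02)² + (-0.22)² + (-1.81)² + (-1.21)² + (0.55)² + (0.52)² + (-1.23)² + (-0.88)² = 8.6892.
Posterior: Inv-Gamma(8.2 + 8/2, 3.1 + 8.6892/2) = Inv-Gamma(12.20, 7.44460).
E[σ²|data] = β/(α−1) = 7.44460/11.20 = 0.6647.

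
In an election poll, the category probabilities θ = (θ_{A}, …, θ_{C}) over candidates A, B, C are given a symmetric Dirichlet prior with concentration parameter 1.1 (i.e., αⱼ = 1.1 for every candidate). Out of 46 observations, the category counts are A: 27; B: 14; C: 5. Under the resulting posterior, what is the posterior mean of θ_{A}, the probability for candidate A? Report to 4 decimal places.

The Dirichlet prior is conjugate to the Multinomial likelihood: each posterior αⱼ = prior αⱼ + observed count nⱼ.
Posterior concentration: (28.1, 15.1, 6.1), total = 49.3.
E[θ_{A}|data] = α_{A}/Σα = 28.1/49.3 = 0.5700.

0.5700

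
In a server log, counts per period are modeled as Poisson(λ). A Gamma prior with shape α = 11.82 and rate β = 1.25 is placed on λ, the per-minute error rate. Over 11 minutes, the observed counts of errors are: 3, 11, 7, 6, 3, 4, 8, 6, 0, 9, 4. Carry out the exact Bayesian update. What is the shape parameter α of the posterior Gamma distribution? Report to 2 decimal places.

72.82

With a Gamma(shape α, rate β) prior, the Poisson likelihood is conjugate: the posterior is Gamma(α + ΣXᵢ, β + n).
Sum of counts S = 61 over n = 11 minutes.
Posterior: Gamma(α+S, β+n) = Gamma(11.82+61, 1.25+11) = Gamma(72.82, 12.25).
Posterior α = 72.82.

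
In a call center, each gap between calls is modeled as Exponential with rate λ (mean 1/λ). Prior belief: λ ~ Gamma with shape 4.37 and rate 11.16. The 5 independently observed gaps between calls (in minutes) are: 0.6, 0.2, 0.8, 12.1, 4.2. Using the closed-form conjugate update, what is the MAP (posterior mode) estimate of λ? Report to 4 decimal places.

With a Gamma(shape α, rate β) prior on the exponential rate λ, the posterior after n observations with total T = Σxᵢ is Gamma(α+n, β+T).
Sum of observations T = 17.9 minutes; n = 5.
Posterior: Gamma(4.37+5, 11.16+17.9) = Gamma(9.37, 29.06).
Mode = (α−1)/β = 0.2880.

0.2880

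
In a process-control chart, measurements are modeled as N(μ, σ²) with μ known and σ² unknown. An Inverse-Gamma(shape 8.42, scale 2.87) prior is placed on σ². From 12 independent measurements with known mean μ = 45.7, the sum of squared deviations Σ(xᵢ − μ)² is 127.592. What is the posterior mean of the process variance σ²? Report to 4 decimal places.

4.9677

With known mean μ and an Inverse-Gamma(α, β) prior on σ², the Normal likelihood is conjugate: posterior is Inv-Gamma(α + n/2, β + Σ(xᵢ−μ)²/2).
Posterior: Inv-Gamma(8.42 + 12/2, 2.87 + 127.592/2) = Inv-Gamma(14.42, 66.6660).
E[σ²|data] = β/(α−1) = 66.6660/13.42 = 4.9677.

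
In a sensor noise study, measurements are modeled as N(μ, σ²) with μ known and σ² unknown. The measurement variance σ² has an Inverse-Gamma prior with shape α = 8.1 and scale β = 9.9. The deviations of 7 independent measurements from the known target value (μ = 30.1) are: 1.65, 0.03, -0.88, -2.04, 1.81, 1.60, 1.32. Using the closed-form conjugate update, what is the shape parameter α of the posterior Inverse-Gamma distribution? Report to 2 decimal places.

With known mean μ and an Inverse-Gamma(α, β) prior on σ², the Normal likelihood is conjugate: posterior is Inv-Gamma(α + n/2, β + Σ(xᵢ−μ)²/2).
Σ(xᵢ−μ)² = (1.65)² + (0.03)² + (-0.88)² + (-2.04)² + (1.81)² + (1.60)² + (1.32)² = 15.2379.
Posterior: Inv-Gamma(8.1 + 7/2, 9.9 + 15.2379/2) = Inv-Gamma(11.60, 17.51895).
Posterior α = 11.60.

11.60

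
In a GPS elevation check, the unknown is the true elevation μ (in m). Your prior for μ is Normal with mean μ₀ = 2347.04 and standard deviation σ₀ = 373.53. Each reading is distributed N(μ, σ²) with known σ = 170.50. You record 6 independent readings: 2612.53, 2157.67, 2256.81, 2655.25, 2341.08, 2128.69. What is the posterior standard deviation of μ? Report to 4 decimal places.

For Normal data with known variance σ², a Normal(μ₀, σ₀²) prior on μ is conjugate. Posterior precision = 1/σ₀² + n/σ²; posterior mean is the precision-weighted average of μ₀ and x̄.
σ₀² = 373.53² = 139524.6609, σ² = 170.50² = 29070.25; σ² + n·σ₀² = 29070.25 + 6·139524.6609 = 866218.2154.
Posterior precision = 1/σ₀² + n/σ² = 1/139524.6609 + 6/29070.25 = (σ² + n·σ₀²)/(σ₀²σ²) = 866218.2154/(139524.6609·29070.25); posterior variance σₙ² = σ₀²σ²/(σ² + n·σ₀²) = 139524.6609·29070.25/866218.2154 = 4682.442255.
Posterior SD = √σₙ² = √(139524.6609·29070.25/866218.2154) = 68.4284.

68.4284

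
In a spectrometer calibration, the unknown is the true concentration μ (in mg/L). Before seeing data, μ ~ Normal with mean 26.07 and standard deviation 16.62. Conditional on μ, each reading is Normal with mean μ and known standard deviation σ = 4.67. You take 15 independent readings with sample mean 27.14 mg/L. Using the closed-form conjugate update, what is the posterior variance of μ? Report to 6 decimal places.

For Normal data with known variance σ², a Normal(μ₀, σ₀²) prior on μ is conjugate. Posterior precision = 1/σ₀² + n/σ²; posterior mean is the precision-weighted average of μ₀ and x̄.
σ₀² = 16.62² = 276.2244, σ² = 4.67² = 21.8089; σ² + n·σ₀² = 21.8089 + 15·276.2244 = 4165.1749.
Posterior precision = 1/σ₀² + n/σ² = 1/276.2244 + 15/21.8089 = (σ² + n·σ₀²)/(σ₀²σ²) = 4165.1749/(276.2244·21.8089); posterior variance σₙ² = σ₀²σ²/(σ² + n·σ₀²) = 276.2244·21.8089/4165.1749 = 1.446314.

1.446314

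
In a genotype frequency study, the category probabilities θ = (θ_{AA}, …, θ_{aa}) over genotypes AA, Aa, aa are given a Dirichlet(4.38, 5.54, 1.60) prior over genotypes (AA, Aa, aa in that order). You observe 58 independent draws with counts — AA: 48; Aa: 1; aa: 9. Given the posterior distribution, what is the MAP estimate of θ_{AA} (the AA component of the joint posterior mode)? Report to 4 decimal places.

The Dirichlet prior is conjugate to the Multinomial likelihood: each posterior αⱼ = prior αⱼ + observed count nⱼ.
Posterior concentration: (52.38, 6.54, 10.60), total = 69.52.
Joint mode component: (α_{AA}−1)/(Σα−K) = 51.38/66.52 = 0.7724.

0.7724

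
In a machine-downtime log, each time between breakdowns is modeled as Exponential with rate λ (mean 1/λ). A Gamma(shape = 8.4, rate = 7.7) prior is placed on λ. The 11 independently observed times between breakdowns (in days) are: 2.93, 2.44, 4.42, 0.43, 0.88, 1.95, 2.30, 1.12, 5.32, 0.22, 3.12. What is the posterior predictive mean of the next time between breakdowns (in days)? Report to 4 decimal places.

1.7842

With a Gamma(shape α, rate β) prior on the exponential rate λ, the posterior after n observations with total T = Σxᵢ is Gamma(α+n, β+T).
Sum of observations T = 25.13 days; n = 11.
Posterior: Gamma(8.4+11, 7.7+25.13) = Gamma(19.4, 32.83).
The predictive distribution for the next observation is Lomax; its mean is β/(α−1) = 32.83/18.4 = 1.7842.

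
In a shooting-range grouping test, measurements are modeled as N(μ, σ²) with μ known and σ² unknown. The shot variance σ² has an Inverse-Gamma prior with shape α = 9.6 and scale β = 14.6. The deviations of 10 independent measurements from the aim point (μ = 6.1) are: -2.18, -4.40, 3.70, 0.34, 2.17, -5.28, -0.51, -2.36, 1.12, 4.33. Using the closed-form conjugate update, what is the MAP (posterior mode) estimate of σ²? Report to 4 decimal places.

With known mean μ and an Inverse-Gamma(α, β) prior on σ², the Normal likelihood is conjugate: posterior is Inv-Gamma(α + n/2, β + Σ(xᵢ−μ)²/2).
Σ(xᵢ−μ)² = (-2.18)² + (-4.40)² + (3.70)² + (0.34)² + (2.17)² + (-5.28)² + (-0.51)² + (-2.36)² + (1.12)² + (4.33)² = 96.3383.
Posterior: Inv-Gamma(9.6 + 10/2, 14.6 + 96.3383/2) = Inv-Gamma(14.60, 62.76915).
Mode = β/(α+1) = 62.76915/15.60 = 4.0237.

4.0237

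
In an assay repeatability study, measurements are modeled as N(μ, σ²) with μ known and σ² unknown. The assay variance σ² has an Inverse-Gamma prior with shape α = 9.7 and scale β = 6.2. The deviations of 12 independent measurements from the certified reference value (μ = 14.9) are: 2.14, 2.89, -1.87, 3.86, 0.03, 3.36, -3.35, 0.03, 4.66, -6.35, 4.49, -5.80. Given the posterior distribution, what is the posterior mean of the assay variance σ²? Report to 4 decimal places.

6.1932

With known mean μ and an Inverse-Gamma(α, β) prior on σ², the Normal likelihood is conjugate: posterior is Inv-Gamma(α + n/2, β + Σ(xᵢ−μ)²/2).
Σ(xᵢ−μ)² = (2.14)² + (2.89)² + (-1.87)² + (3.86)² + (0.03)² + (3.36)² + (-3.35)² + (0.03)² + (4.66)² + (-6.35)² + (4.49)² + (-5.80)² = 169.6803.
Posterior: Inv-Gamma(9.7 + 12/2, 6.2 + 169.6803/2) = Inv-Gamma(15.70, 91.04015).
E[σ²|data] = β/(α−1) = 91.04015/14.70 = 6.1932.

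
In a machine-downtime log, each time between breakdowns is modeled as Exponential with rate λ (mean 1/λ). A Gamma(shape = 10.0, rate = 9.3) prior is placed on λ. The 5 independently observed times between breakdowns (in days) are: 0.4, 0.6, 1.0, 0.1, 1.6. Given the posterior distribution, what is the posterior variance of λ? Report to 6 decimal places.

With a Gamma(shape α, rate β) prior on the exponential rate λ, the posterior after n observations with total T = Σxᵢ is Gamma(α+n, β+T).
Sum of observations T = 3.7 days; n = 5.
Posterior: Gamma(10.0+5, 9.3+3.7) = Gamma(15.0, 13.0).
Var = α/β² = 0.088757.

0.088757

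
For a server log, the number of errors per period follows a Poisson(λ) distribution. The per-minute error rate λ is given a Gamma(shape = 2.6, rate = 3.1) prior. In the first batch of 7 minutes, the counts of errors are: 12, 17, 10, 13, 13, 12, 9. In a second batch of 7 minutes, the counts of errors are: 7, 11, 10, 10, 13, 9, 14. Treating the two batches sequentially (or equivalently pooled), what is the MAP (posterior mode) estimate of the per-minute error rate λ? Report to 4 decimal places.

With a Gamma(shape α, rate β) prior, the Poisson likelihood is conjugate: the posterior is Gamma(α + ΣXᵢ, β + n).
Batch 1: sum of counts S = 86 over n = 7 minutes.
After batch 1: Gamma(α+S, β+n) = Gamma(2.6+86, 3.1+7) = Gamma(88.6, 10.1).
Batch 2: sum of counts S = 74 over n = 7 minutes.
After batch 2: Gamma(α+S, β+n) = Gamma(88.6+74, 10.1+7) = Gamma(162.6, 17.1).
Mode of Gamma(α,β) for α≥1 is (α−1)/β = 161.6/17.1 = 9.4503.

9.4503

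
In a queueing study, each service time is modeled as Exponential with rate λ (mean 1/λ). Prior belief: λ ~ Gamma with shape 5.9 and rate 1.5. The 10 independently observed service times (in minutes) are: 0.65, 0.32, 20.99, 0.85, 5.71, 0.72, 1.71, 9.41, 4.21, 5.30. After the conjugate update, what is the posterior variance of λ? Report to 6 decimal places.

With a Gamma(shape α, rate β) prior on the exponential rate λ, the posterior after n observations with total T = Σxᵢ is Gamma(α+n, β+T).
Sum of observations T = 49.87 minutes; n = 10.
Posterior: Gamma(5.9+10, 1.5+49.87) = Gamma(15.9, 51.37).
Var = α/β² = 0.006025.

0.006025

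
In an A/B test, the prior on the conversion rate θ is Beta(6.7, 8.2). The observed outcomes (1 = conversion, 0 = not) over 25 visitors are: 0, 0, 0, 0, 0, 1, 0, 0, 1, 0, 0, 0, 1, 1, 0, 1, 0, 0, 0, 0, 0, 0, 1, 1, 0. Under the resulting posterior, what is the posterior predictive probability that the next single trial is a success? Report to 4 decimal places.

The Beta prior is conjugate to a Binomial/Bernoulli likelihood; the update adds successes to α and failures to β.
Posterior: Beta(α+k, β+n−k) = Beta(6.7+7, 8.2+18) = Beta(13.7, 26.2).
For a single future Bernoulli trial, P(success | data) = α/(α+β) = 0.3434.

0.3434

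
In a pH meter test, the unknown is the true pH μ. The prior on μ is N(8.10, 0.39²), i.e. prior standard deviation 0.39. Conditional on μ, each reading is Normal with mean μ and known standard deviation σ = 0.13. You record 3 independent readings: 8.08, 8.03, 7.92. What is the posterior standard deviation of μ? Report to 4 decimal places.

For Normal data with known variance σ², a Normal(μ₀, σ₀²) prior on μ is conjugate. Posterior precision = 1/σ₀² + n/σ²; posterior mean is the precision-weighted average of μ₀ and x̄.
σ₀² = 0.39² = 0.1521, σ² = 0.13² = 0.0169; σ² + n·σ₀² = 0.0169 + 3·0.1521 = 0.4732.
Posterior precision = 1/σ₀² + n/σ² = 1/0.1521 + 3/0.0169 = (σ² + n·σ₀²)/(σ₀²σ²) = 0.4732/(0.1521·0.0169); posterior variance σₙ² = σ₀²σ²/(σ² + n·σ₀²) = 0.1521·0.0169/0.4732 = 0.005432.
Posterior SD = √σₙ² = √(0.1521·0.0169/0.4732) = 0.0737.

0.0737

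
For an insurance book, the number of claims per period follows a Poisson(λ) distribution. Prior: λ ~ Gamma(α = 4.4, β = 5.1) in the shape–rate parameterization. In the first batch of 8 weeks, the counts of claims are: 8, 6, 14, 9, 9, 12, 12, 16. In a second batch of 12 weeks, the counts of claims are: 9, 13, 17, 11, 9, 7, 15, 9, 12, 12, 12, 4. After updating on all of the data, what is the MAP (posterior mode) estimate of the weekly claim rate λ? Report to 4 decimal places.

8.7410

With a Gamma(shape α, rate β) prior, the Poisson likelihood is conjugate: the posterior is Gamma(α + ΣXᵢ, β + n).
Batch 1: sum of counts S = 86 over n = 8 weeks.
After batch 1: Gamma(α+S, β+n) = Gamma(4.4+86, 5.1+8) = Gamma(90.4, 13.1).
Batch 2: sum of counts S = 130 over n = 12 weeks.
After batch 2: Gamma(α+S, β+n) = Gamma(90.4+130, 13.1+12) = Gamma(220.4, 25.1).
Mode of Gamma(α,β) for α≥1 is (α−1)/β = 219.4/25.1 = 8.7410.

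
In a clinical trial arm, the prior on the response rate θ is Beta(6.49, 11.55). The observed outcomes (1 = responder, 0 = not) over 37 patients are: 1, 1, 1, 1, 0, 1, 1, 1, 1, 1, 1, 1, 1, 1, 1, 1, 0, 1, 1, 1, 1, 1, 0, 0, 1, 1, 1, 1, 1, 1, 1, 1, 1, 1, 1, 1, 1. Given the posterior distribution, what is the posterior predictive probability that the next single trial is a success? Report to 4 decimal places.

0.7175

The Beta prior is conjugate to a Binomial/Bernoulli likelihood; the update adds successes to α and failures to β.
Posterior: Beta(α+k, β+n−k) = Beta(6.49+33, 11.55+4) = Beta(39.49, 15.55).
For a single future Bernoulli trial, P(success | data) = α/(α+β) = 0.7175.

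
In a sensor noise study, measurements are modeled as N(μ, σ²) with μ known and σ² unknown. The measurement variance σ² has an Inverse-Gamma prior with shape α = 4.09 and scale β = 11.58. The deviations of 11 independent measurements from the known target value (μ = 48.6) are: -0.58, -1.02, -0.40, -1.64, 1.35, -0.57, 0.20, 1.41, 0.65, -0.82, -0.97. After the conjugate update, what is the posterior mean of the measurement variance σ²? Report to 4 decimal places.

1.9556

With known mean μ and an Inverse-Gamma(α, β) prior on σ², the Normal likelihood is conjugate: posterior is Inv-Gamma(α + n/2, β + Σ(xᵢ−μ)²/2).
Σ(xᵢ−μ)² = (-0.58)² + (-1.02)² + (-0.40)² + (-1.64)² + (1.35)² + (-0.57)² + (0.20)² + (1.41)² + (0.65)² + (-0.82)² + (-0.97)² = 10.4377.
Posterior: Inv-Gamma(4.09 + 11/2, 11.58 + 10.4377/2) = Inv-Gamma(9.59, 16.79885).
E[σ²|data] = β/(α−1) = 16.79885/8.59 = 1.9556.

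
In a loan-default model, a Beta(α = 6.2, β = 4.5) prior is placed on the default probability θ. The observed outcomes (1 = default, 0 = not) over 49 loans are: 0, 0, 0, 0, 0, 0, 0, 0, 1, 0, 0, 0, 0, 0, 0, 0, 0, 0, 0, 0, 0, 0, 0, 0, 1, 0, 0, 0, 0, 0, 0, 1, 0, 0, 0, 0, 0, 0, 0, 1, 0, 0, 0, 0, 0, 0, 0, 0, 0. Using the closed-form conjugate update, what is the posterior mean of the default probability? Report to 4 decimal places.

0.1709

The Beta prior is conjugate to a Binomial/Bernoulli likelihood; the update adds successes to α and failures to β.
Posterior: Beta(α+k, β+n−k) = Beta(6.2+4, 4.5+45) = Beta(10.2, 49.5).
Posterior mean = α/(α+β) = 10.2/59.7 = 0.1709.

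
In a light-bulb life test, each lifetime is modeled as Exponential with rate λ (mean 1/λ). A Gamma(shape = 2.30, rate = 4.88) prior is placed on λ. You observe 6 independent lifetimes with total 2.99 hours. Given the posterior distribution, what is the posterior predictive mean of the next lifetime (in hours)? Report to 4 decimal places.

1.0781

With a Gamma(shape α, rate β) prior on the exponential rate λ, the posterior after n observations with total T = Σxᵢ is Gamma(α+n, β+T).
Posterior: Gamma(2.30+6, 4.88+2.99) = Gamma(8.30, 7.87).
The predictive distribution for the next observation is Lomax; its mean is β/(α−1) = 7.87/7.30 = 1.0781.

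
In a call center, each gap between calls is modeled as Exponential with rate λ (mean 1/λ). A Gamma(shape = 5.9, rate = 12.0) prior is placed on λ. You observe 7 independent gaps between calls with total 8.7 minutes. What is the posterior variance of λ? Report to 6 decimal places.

0.030106

With a Gamma(shape α, rate β) prior on the exponential rate λ, the posterior after n observations with total T = Σxᵢ is Gamma(α+n, β+T).
Posterior: Gamma(5.9+7, 12.0+8.7) = Gamma(12.9, 20.7).
Var = α/β² = 0.030106.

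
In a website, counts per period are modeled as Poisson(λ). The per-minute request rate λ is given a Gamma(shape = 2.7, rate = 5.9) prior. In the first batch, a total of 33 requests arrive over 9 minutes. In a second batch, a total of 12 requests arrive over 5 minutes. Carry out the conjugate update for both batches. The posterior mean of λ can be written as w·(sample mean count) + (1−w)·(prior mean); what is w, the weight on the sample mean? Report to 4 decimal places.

With a Gamma(shape α, rate β) prior, the Poisson likelihood is conjugate: the posterior is Gamma(α + ΣXᵢ, β + n).
Total number of minutes: n = 9 + 5 = 14.
Posterior mean = (α₀+S)/(β₀+n) = [n/(β₀+n)]·(S/n) + [β₀/(β₀+n)]·(α₀/β₀), so only n and β₀ enter the weight.
Weight on data w = n/(β₀+n) = 14/(5.9+14) = 14/19.9 = 0.7035.

0.7035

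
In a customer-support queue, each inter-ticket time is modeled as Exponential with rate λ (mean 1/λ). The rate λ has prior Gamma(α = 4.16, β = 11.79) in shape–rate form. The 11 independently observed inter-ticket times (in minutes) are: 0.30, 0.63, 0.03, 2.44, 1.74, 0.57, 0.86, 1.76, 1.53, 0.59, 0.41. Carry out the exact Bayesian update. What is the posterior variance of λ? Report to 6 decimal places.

0.029550

With a Gamma(shape α, rate β) prior on the exponential rate λ, the posterior after n observations with total T = Σxᵢ is Gamma(α+n, β+T).
Sum of observations T = 10.86 minutes; n = 11.
Posterior: Gamma(4.16+11, 11.79+10.86) = Gamma(15.16, 22.65).
Var = α/β² = 0.029550.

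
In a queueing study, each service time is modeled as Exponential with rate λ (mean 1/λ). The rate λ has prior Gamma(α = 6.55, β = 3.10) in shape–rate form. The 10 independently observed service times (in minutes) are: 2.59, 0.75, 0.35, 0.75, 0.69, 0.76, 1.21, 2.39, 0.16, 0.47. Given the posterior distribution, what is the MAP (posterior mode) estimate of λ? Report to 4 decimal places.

With a Gamma(shape α, rate β) prior on the exponential rate λ, the posterior after n observations with total T = Σxᵢ is Gamma(α+n, β+T).
Sum of observations T = 10.12 minutes; n = 10.
Posterior: Gamma(6.55+10, 3.10+10.12) = Gamma(16.55, 13.22).
Mode = (α−1)/β = 1.1762.

1.1762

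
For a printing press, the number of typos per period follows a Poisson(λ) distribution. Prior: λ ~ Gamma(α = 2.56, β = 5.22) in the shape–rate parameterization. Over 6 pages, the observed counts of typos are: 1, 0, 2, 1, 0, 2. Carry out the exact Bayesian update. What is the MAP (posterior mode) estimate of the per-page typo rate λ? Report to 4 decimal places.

With a Gamma(shape α, rate β) prior, the Poisson likelihood is conjugate: the posterior is Gamma(α + ΣXᵢ, β + n).
Sum of counts S = 6 over n = 6 pages.
Posterior: Gamma(α+S, β+n) = Gamma(2.56+6, 5.22+6) = Gamma(8.56, 11.22).
Mode of Gamma(α,β) for α≥1 is (α−1)/β = 7.56/11.22 = 0.6738.

0.6738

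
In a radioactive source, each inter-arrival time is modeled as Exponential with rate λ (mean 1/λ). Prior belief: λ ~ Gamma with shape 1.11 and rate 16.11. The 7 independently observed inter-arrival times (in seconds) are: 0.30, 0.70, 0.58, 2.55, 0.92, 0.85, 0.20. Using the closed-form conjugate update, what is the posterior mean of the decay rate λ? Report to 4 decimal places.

0.3652

With a Gamma(shape α, rate β) prior on the exponential rate λ, the posterior after n observations with total T = Σxᵢ is Gamma(α+n, β+T).
Sum of observations T = 6.10 seconds; n = 7.
Posterior: Gamma(1.11+7, 16.11+6.10) = Gamma(8.11, 22.21).
Posterior mean of λ = α/β = 8.11/22.21 = 0.3652.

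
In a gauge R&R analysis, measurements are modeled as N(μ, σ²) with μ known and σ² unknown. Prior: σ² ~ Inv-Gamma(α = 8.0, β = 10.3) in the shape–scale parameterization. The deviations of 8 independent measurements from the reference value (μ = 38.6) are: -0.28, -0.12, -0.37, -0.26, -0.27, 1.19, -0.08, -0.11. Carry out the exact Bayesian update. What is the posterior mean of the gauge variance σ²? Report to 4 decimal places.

1.0184

With known mean μ and an Inverse-Gamma(α, β) prior on σ², the Normal likelihood is conjugate: posterior is Inv-Gamma(α + n/2, β + Σ(xᵢ−μ)²/2).
Σ(xᵢ−μ)² = (-0.28)² + (-0.12)² + (-0.37)² + (-0.26)² + (-0.27)² + (1.19)² + (-0.08)² + (-0.11)² = 1.8048.
Posterior: Inv-Gamma(8.0 + 8/2, 10.3 + 1.8048/2) = Inv-Gamma(12.00, 11.20240).
E[σ²|data] = β/(α−1) = 11.20240/11.00 = 1.0184.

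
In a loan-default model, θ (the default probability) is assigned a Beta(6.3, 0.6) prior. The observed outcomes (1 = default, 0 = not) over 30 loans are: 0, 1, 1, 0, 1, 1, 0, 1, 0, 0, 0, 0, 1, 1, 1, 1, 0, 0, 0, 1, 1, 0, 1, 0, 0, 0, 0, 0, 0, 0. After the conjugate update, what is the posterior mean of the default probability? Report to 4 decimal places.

0.4959

The Beta prior is conjugate to a Binomial/Bernoulli likelihood; the update adds successes to α and failures to β.
Posterior: Beta(α+k, β+n−k) = Beta(6.3+12, 0.6+18) = Beta(18.3, 18.6).
Posterior mean = α/(α+β) = 18.3/36.9 = 0.4959.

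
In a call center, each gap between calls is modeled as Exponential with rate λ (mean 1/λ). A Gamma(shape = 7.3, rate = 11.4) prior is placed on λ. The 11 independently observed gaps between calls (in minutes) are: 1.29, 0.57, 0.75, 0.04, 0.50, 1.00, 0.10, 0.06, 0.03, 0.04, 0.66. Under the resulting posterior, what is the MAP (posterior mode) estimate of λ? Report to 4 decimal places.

1.0523

With a Gamma(shape α, rate β) prior on the exponential rate λ, the posterior after n observations with total T = Σxᵢ is Gamma(α+n, β+T).
Sum of observations T = 5.04 minutes; n = 11.
Posterior: Gamma(7.3+11, 11.4+5.04) = Gamma(18.3, 16.44).
Mode = (α−1)/β = 1.0523.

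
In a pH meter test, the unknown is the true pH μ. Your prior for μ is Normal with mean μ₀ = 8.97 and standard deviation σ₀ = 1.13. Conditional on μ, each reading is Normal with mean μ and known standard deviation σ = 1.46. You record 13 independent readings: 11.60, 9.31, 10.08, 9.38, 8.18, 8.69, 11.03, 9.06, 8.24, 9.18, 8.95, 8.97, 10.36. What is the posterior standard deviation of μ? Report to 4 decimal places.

For Normal data with known variance σ², a Normal(μ₀, σ₀²) prior on μ is conjugate. Posterior precision = 1/σ₀² + n/σ²; posterior mean is the precision-weighted average of μ₀ and x̄.
σ₀² = 1.13² = 1.2769, σ² = 1.46² = 2.1316; σ² + n·σ₀² = 2.1316 + 13·1.2769 = 18.7313.
Posterior precision = 1/σ₀² + n/σ² = 1/1.2769 + 13/2.1316 = (σ² + n·σ₀²)/(σ₀²σ²) = 18.7313/(1.2769·2.1316); posterior variance σₙ² = σ₀²σ²/(σ² + n·σ₀²) = 1.2769·2.1316/18.7313 = 0.145310.
Posterior SD = √σₙ² = √(1.2769·2.1316/18.7313) = 0.3812.

0.3812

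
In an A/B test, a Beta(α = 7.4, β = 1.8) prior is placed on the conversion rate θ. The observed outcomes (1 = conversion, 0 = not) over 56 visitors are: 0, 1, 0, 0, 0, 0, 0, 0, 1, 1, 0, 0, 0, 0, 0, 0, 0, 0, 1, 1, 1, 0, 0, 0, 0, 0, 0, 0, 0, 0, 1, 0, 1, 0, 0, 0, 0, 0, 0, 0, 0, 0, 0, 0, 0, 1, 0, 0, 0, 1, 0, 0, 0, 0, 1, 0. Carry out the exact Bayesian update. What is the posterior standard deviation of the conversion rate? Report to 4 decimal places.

0.0553

The Beta prior is conjugate to a Binomial/Bernoulli likelihood; the update adds successes to α and failures to β.
Posterior: Beta(α+k, β+n−k) = Beta(7.4+11, 1.8+45) = Beta(18.4, 46.8).
Var = αβ/((α+β)²(α+β+1)) = 18.4·46.8/(65.2²·66.2) = 0.00305992; SD = √0.00305992 = 0.0553.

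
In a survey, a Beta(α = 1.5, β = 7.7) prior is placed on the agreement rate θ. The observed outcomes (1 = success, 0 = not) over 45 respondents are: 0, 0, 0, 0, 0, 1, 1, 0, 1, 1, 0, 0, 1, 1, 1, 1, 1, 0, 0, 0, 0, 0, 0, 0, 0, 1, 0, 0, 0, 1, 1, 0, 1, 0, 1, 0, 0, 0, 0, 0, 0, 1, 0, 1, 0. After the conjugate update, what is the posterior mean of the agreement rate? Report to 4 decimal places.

The Beta prior is conjugate to a Binomial/Bernoulli likelihood; the update adds successes to α and failures to β.
Posterior: Beta(α+k, β+n−k) = Beta(1.5+16, 7.7+29) = Beta(17.5, 36.7).
Posterior mean = α/(α+β) = 17.5/54.2 = 0.3229.

0.3229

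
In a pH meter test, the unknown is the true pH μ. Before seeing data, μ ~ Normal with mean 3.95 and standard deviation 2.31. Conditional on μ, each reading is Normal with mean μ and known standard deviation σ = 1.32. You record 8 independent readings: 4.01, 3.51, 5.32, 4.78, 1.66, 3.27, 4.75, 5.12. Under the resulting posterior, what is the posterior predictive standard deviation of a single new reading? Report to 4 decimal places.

For Normal data with known variance σ², a Normal(μ₀, σ₀²) prior on μ is conjugate. Posterior precision = 1/σ₀² + n/σ²; posterior mean is the precision-weighted average of μ₀ and x̄.
σ₀² = 2.31² = 5.3361, σ² = 1.32² = 1.7424; σ² + n·σ₀² = 1.7424 + 8·5.3361 = 44.4312.
Posterior precision = 1/σ₀² + n/σ² = 1/5.3361 + 8/1.7424 = (σ² + n·σ₀²)/(σ₀²σ²) = 44.4312/(5.3361·1.7424); posterior variance σₙ² = σ₀²σ²/(σ² + n·σ₀²) = 5.3361·1.7424/44.4312 = 0.209259.
Predictive variance for one new observation = σₙ² + σ² = 5.3361·1.7424/44.4312 + 1.7424 = σ²·(σ₀² + 44.4312)/44.4312 = 1.7424·49.7673/44.4312 = 1.951659; SD = √(1.7424·49.7673/44.4312) = 1.3970.

1.3970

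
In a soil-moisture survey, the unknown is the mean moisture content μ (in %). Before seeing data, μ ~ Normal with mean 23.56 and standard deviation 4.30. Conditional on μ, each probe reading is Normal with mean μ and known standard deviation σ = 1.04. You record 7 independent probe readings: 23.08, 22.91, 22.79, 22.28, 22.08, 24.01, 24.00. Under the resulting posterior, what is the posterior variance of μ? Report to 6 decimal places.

For Normal data with known variance σ², a Normal(μ₀, σ₀²) prior on μ is conjugate. Posterior precision = 1/σ₀² + n/σ²; posterior mean is the precision-weighted average of μ₀ and x̄.
σ₀² = 4.30² = 18.49, σ² = 1.04² = 1.0816; σ² + n·σ₀² = 1.0816 + 7·18.49 = 130.5116.
Posterior precision = 1/σ₀² + n/σ² = 1/18.49 + 7/1.0816 = (σ² + n·σ₀²)/(σ₀²σ²) = 130.5116/(18.49·1.0816); posterior variance σₙ² = σ₀²σ²/(σ² + n·σ₀²) = 18.49·1.0816/130.5116 = 0.153234.

0.153234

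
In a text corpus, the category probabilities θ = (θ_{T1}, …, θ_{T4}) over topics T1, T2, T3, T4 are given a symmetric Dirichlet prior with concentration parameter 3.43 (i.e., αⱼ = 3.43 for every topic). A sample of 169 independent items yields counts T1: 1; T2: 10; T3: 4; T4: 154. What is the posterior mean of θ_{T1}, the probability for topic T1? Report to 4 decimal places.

The Dirichlet prior is conjugate to the Multinomial likelihood: each posterior αⱼ = prior αⱼ + observed count nⱼ.
Posterior concentration: (4.43, 13.43, 7.43, 157.43), total = 182.72.
E[θ_{T1}|data] = α_{T1}/Σα = 4.43/182.72 = 0.0242.

0.0242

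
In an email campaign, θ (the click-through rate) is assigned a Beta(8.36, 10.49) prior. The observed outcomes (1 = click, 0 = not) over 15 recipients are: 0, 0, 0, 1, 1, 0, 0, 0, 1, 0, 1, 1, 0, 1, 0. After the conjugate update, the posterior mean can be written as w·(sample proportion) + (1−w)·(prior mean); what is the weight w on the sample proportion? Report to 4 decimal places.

0.4431

The Beta prior is conjugate to a Binomial/Bernoulli likelihood; the update adds successes to α and failures to β.
Posterior mean = (α₀+k)/(α₀+β₀+n) = [n/(α₀+β₀+n)]·(k/n) + [(α₀+β₀)/(α₀+β₀+n)]·α₀/(α₀+β₀), so only n and the prior enter the weight.
The weight on the data is w = n/(α₀+β₀+n) = 15/(8.36+10.49+15) = 15/33.85 = 0.4431.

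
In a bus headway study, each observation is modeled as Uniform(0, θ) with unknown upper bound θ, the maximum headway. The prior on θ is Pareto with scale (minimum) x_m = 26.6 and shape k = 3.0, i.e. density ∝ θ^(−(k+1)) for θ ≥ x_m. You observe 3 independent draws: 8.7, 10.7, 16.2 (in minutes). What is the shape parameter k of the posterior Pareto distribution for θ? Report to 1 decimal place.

A Pareto(scale x_m, shape k) prior on the upper bound θ of Uniform(0, θ) is conjugate: posterior is Pareto(max(x_m, max xᵢ), k + n).
Sample maximum = 16.2; prior scale x_m = 26.6 → posterior scale = max = 26.6.
Posterior shape = 3.0 + 3 = 6.0.
Posterior shape k = 6.0.

6.0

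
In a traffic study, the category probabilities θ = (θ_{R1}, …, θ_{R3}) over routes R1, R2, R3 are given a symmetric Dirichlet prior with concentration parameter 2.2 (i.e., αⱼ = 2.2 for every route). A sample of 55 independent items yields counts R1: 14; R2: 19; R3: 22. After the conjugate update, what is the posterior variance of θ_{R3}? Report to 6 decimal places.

The Dirichlet prior is conjugate to the Multinomial likelihood: each posterior αⱼ = prior αⱼ + observed count nⱼ.
Posterior concentration: (16.2, 21.2, 24.2), total = 61.6.
Var[θ_j] = α_j(Σα−α_j)/((Σα)²(Σα+1)) = 24.2·37.4/(61.6²·62.6) = 0.003810.

0.003810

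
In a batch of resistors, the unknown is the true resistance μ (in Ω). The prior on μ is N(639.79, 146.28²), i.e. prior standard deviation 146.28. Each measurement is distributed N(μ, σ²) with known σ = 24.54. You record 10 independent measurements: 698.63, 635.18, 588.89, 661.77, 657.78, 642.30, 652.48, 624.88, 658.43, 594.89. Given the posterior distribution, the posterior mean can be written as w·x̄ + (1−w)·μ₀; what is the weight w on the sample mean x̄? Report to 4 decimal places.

0.9972

For Normal data with known variance σ², a Normal(μ₀, σ₀²) prior on μ is conjugate. Posterior precision = 1/σ₀² + n/σ²; posterior mean is the precision-weighted average of μ₀ and x̄.
σ₀² = 146.28² = 21397.8384, σ² = 24.54² = 602.2116. Prior precision 1/σ₀² = 1/21397.8384; data precision n/σ² = 10/602.2116.
w = (n/σ²)/(1/σ₀² + n/σ²) = n·σ₀²/(σ² + n·σ₀²) = 10·21397.8384/(602.2116 + 10·21397.8384) = 213978.384/214580.5956 = 0.9972.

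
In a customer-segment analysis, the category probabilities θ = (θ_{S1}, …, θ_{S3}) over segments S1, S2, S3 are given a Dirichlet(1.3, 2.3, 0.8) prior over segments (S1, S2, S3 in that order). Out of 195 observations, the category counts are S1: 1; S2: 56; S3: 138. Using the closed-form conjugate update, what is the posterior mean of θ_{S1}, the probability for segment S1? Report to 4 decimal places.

0.0115

The Dirichlet prior is conjugate to the Multinomial likelihood: each posterior αⱼ = prior αⱼ + observed count nⱼ.
Posterior concentration: (2.3, 58.3, 138.8), total = 199.4.
E[θ_{S1}|data] = α_{S1}/Σα = 2.3/199.4 = 0.0115.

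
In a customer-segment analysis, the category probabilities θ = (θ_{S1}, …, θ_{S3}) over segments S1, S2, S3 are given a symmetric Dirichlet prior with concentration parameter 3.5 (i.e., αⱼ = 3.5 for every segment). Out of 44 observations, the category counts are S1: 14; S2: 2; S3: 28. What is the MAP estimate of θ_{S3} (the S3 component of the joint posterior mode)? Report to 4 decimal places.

0.5922

The Dirichlet prior is conjugate to the Multinomial likelihood: each posterior αⱼ = prior αⱼ + observed count nⱼ.
Posterior concentration: (17.5, 5.5, 31.5), total = 54.5.
Joint mode component: (α_{S3}−1)/(Σα−K) = 30.5/51.5 = 0.5922.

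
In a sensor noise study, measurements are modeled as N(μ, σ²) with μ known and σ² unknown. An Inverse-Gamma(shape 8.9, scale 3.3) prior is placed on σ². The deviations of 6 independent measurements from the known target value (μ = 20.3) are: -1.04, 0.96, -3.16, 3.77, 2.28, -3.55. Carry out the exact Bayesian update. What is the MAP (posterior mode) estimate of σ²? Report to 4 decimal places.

With known mean μ and an Inverse-Gamma(α, β) prior on σ², the Normal likelihood is conjugate: posterior is Inv-Gamma(α + n/2, β + Σ(xᵢ−μ)²/2).
Σ(xᵢ−μ)² = (-1.04)² + (0.96)² + (-3.16)² + (3.77)² + (2.28)² + (-3.55)² = 44.0026.
Posterior: Inv-Gamma(8.9 + 6/2, 3.3 + 44.0026/2) = Inv-Gamma(11.90, 25.30130).
Mode = β/(α+1) = 25.30130/12.90 = 1.9613.

1.9613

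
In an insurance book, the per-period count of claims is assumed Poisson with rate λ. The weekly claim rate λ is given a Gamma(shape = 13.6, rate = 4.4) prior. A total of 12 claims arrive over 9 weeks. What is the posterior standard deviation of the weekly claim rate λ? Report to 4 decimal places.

0.3776

With a Gamma(shape α, rate β) prior, the Poisson likelihood is conjugate: the posterior is Gamma(α + ΣXᵢ, β + n).
Posterior: Gamma(α+S, β+n) = Gamma(13.6+12, 4.4+9) = Gamma(25.6, 13.4).
SD = √α/β = √25.6/13.4 = 0.3776.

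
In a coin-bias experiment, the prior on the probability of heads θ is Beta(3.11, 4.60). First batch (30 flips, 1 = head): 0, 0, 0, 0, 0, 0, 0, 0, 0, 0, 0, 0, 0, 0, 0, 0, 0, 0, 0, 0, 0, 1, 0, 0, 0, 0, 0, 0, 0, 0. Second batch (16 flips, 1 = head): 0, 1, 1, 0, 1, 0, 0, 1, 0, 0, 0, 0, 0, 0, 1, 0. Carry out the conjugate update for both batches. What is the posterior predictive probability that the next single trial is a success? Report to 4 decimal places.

The Beta prior is conjugate to a Binomial/Bernoulli likelihood; the update adds successes to α and failures to β.
After batch 1: Beta(3.11+1, 4.60+29) = Beta(4.11, 33.60).
After batch 2: Beta(4.11+5, 33.60+11) = Beta(9.11, 44.60).
For a single future Bernoulli trial, P(success | data) = α/(α+β) = 0.1696.

0.1696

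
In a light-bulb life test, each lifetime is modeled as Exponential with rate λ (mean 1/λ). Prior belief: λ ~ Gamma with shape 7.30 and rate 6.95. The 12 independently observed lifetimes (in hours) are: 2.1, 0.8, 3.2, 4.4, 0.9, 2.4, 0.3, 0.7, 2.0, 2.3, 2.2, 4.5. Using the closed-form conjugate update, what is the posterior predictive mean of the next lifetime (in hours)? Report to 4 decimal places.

With a Gamma(shape α, rate β) prior on the exponential rate λ, the posterior after n observations with total T = Σxᵢ is Gamma(α+n, β+T).
Sum of observations T = 25.8 hours; n = 12.
Posterior: Gamma(7.30+12, 6.95+25.8) = Gamma(19.30, 32.75).
The predictive distribution for the next observation is Lomax; its mean is β/(α−1) = 32.75/18.30 = 1.7896.

1.7896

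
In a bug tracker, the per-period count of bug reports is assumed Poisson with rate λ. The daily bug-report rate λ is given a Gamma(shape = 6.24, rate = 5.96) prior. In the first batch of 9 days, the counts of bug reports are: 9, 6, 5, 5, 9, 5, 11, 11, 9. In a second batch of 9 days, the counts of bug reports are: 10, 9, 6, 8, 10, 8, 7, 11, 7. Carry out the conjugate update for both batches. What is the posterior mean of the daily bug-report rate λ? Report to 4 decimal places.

With a Gamma(shape α, rate β) prior, the Poisson likelihood is conjugate: the posterior is Gamma(α + ΣXᵢ, β + n).
Batch 1: sum of counts S = 70 over n = 9 days.
After batch 1: Gamma(α+S, β+n) = Gamma(6.24+70, 5.96+9) = Gamma(76.24, 14.96).
Batch 2: sum of counts S = 76 over n = 9 days.
After batch 2: Gamma(α+S, β+n) = Gamma(76.24+76, 14.96+9) = Gamma(152.24, 23.96).
Posterior mean = α/β = 152.24/23.96 = 6.3539.

6.3539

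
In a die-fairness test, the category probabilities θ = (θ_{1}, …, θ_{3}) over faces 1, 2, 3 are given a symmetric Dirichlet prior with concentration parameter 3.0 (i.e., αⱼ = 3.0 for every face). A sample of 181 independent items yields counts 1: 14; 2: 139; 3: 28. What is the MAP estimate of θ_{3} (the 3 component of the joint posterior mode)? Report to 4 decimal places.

0.1604

The Dirichlet prior is conjugate to the Multinomial likelihood: each posterior αⱼ = prior αⱼ + observed count nⱼ.
Posterior concentration: (17.0, 142.0, 31.0), total = 190.0.
Joint mode component: (α_{3}−1)/(Σα−K) = 30.0/187.0 = 0.1604.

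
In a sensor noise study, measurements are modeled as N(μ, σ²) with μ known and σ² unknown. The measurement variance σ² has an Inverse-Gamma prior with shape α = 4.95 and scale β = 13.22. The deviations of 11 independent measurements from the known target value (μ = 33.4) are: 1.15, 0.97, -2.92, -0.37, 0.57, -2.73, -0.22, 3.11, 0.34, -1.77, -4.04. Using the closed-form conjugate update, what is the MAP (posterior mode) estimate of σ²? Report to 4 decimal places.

With known mean μ and an Inverse-Gamma(α, β) prior on σ², the Normal likelihood is conjugate: posterior is Inv-Gamma(α + n/2, β + Σ(xᵢ−μ)²/2).
Σ(xᵢ−μ)² = (1.15)² + (0.97)² + (-2.92)² + (-0.37)² + (0.57)² + (-2.73)² + (-0.22)² + (3.11)² + (0.34)² + (-1.77)² + (-4.04)² = 47.9951.
Posterior: Inv-Gamma(4.95 + 11/2, 13.22 + 47.9951/2) = Inv-Gamma(10.45, 37.21755).
Mode = β/(α+1) = 37.21755/11.45 = 3.2504.

3.2504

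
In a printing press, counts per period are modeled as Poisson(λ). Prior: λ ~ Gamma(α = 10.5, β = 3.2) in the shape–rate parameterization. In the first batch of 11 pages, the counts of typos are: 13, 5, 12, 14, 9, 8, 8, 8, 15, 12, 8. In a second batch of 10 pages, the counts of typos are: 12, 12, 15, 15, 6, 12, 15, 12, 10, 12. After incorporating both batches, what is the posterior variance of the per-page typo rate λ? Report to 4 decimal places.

0.4158

With a Gamma(shape α, rate β) prior, the Poisson likelihood is conjugate: the posterior is Gamma(α + ΣXᵢ, β + n).
Batch 1: sum of counts S = 112 over n = 11 pages.
After batch 1: Gamma(α+S, β+n) = Gamma(10.5+112, 3.2+11) = Gamma(122.5, 14.2).
Batch 2: sum of counts S = 121 over n = 10 pages.
After batch 2: Gamma(α+S, β+n) = Gamma(122.5+121, 14.2+10) = Gamma(243.5, 24.2).
Var = α/β² = 243.5/24.2² = 0.4158.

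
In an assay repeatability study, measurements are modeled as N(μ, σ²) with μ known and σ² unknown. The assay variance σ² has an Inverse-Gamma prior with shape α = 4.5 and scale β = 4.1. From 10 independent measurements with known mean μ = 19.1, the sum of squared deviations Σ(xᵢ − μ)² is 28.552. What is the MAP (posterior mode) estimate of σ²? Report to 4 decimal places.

With known mean μ and an Inverse-Gamma(α, β) prior on σ², the Normal likelihood is conjugate: posterior is Inv-Gamma(α + n/2, β + Σ(xᵢ−μ)²/2).
Posterior: Inv-Gamma(4.5 + 10/2, 4.1 + 28.552/2) = Inv-Gamma(9.50, 18.3760).
Mode = β/(α+1) = 18.3760/10.50 = 1.7501.

1.7501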